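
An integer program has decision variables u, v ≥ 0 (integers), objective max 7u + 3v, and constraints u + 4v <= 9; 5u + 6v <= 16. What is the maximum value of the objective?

(u,v)=(3,0): 1·3+4·0=3≤9, 5·3+6·0=15≤16, objective 21.
(u,v)=(2,1): 1·2+4·1=6≤9, 5·2+6·1=16≤16, objective 17.
(u,v)=(2,0): 1·2+4·0=2≤9, 5·2+6·0=10≤16, objective 14.
No feasible integer point exceeds 21.

21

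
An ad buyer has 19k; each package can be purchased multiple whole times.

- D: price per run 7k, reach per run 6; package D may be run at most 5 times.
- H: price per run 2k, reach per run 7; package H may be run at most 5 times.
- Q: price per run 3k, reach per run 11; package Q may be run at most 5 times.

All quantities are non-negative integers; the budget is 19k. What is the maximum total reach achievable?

69

Q has the best ratio (11/3); taking only Q gives at most 5×11 = 55 (stopped by the supply cap of 5).
Mixing does better — 2×H and 5×Q: price 19 ≤ 19, reach 2·7 + 5·11 = 69.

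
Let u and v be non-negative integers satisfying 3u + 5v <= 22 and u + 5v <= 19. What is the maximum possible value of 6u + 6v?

(u,v)=(7,0) is feasible, giving 42.
(u,v)=(6,0) is feasible, giving 36.
Maximum is 42 at (u,v)=(7,0).

42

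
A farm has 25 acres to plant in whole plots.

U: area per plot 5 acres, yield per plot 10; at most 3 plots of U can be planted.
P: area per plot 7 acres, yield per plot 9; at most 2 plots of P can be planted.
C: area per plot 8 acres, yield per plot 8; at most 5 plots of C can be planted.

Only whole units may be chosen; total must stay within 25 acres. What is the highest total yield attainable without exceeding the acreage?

39

3×U and 1×P: area 22 ≤ 25, yield 3·10 + 1·9 = 39.
2×U and 2×P: area 24 ≤ 25, yield 2·10 + 2·9 = 38.
Best is 39.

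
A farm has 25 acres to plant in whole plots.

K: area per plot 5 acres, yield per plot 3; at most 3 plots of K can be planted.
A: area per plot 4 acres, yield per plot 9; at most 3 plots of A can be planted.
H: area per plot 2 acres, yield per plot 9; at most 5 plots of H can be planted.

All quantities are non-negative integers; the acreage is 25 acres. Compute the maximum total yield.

This is a bounded integer knapsack.
Take 3×A and 5×H: area 22 ≤ 25, yield 3·9 + 5·9 = 72.
H has the best ratio (9/2) and is taken to its limit of 5; remaining capacity is filled optimally with the others.

72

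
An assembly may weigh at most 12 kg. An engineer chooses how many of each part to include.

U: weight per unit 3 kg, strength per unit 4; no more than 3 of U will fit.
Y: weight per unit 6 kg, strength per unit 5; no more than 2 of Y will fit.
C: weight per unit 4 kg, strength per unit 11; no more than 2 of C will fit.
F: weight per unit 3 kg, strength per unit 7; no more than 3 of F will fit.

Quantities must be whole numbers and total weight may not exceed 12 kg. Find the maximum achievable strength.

29

1×U and 2×C: weight 11 ≤ 12, strength 1·4 + 2·11 = 26.
2×C and 1×F: weight 11 ≤ 12, strength 2·11 + 1·7 = 29.
Best is 29.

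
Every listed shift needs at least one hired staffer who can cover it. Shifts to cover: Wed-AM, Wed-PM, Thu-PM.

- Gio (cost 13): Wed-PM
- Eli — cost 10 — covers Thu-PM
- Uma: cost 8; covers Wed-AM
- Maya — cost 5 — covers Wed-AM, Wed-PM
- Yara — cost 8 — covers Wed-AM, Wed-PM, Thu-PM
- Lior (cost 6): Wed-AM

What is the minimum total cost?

The greedy cost-per-new-shift heuristic would pick Maya and Yara for 13, but a cheaper cover exists.
Yara alone covers Wed-AM, Wed-PM, Thu-PM — every shift.
Total cost: 8.
No cover costs less than 8.

8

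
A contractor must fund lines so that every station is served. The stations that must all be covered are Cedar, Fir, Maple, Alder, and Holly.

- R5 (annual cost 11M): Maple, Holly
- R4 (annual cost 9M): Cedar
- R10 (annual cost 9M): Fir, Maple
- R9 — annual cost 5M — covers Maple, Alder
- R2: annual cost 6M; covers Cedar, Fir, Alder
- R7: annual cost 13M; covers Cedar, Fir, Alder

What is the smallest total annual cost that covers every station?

Choose R5 and R2: together they cover Cedar, Fir, Maple, Alder, Holly — every station.
Total annual cost: 11 + 6 = 17.

17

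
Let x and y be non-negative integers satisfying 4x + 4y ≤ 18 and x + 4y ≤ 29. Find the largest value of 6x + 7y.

(x,y)=(0,4): 4·0+4·4=16≤18, 1·0+4·4=16≤29, objective 28.
(x,y)=(1,3): 4·1+4·3=16≤18, 1·1+4·3=13≤29, objective 27.
(x,y)=(0,3): 4·0+4·3=12≤18, 1·0+4·3=12≤29, objective 21.
No feasible integer point exceeds 28.

28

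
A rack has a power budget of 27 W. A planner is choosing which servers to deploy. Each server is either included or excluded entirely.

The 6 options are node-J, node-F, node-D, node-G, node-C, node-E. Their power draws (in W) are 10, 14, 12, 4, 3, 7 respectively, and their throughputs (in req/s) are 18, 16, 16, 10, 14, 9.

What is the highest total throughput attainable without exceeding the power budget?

51

This is a 0-1 knapsack instance.
Take node-J, node-G, node-C, and node-E: power draw 10 + 4 + 3 + 7 = 24 ≤ 27, throughput 18 + 10 + 14 + 9 = 51.
No other feasible combination does better.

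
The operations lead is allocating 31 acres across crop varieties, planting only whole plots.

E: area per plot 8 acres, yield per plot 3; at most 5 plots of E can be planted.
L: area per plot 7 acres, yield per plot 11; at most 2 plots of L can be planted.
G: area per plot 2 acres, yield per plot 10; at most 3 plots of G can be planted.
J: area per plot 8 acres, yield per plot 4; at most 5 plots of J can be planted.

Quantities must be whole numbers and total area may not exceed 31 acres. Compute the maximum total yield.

1×E, 2×L, and 3×G: area 28 ≤ 31, yield 1·3 + 2·11 + 3·10 = 55.
2×L, 3×G, and 1×J: area 28 ≤ 31, yield 2·11 + 3·10 + 1·4 = 56.
Best is 56.

56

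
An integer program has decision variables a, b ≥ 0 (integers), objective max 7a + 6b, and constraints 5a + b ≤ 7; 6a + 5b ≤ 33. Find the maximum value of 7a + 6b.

36

(a,b)=(0,6): 5·0+1·6=6≤7, 6·0+5·6=30≤33, objective 36.
(a,b)=(0,5): 5·0+1·5=5≤7, 6·0+5·5=25≤33, objective 30.
No feasible integer point exceeds 36.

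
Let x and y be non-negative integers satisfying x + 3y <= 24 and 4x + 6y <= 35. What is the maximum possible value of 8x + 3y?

The continuous relaxation peaks at (8.75, 0) with value 70.00; rounding to a feasible lattice point costs some objective.
(x,y)=(8,0): 1·8+3·0=8≤24, 4·8+6·0=32≤35, objective 64.
(x,y)=(7,1): 1·7+3·1=10≤24, 4·7+6·1=34≤35, objective 59.
(x,y)=(7,0): 1·7+3·0=7≤24, 4·7+6·0=28≤35, objective 56.
No feasible integer point exceeds 64.

64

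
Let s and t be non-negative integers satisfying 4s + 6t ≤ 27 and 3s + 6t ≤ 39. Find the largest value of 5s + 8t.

Relaxing integrality, the LP optimum is 36.00 at (s,t) = (0, 4.5), which is not an integer point.
(s,t)=(2,3): 4·2+6·3=26≤27, 3·2+6·3=24≤39, objective 34.
(s,t)=(0,4): 4·0+6·4=24≤27, 3·0+6·4=24≤39, objective 32.
(s,t)=(3,2): 4·3+6·2=24≤27, 3·3+6·2=21≤39, objective 31.
The best lattice point is (2,3), giving 34.

34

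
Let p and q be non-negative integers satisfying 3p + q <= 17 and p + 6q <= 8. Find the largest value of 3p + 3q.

15

(p,q)=(5,0): 3·5+1·0=15≤17, 1·5+6·0=5≤8, objective 15.
(p,q)=(4,0): 3·4+1·0=12≤17, 1·4+6·0=4≤8, objective 12.
Maximum is 15 at (p,q)=(5,0).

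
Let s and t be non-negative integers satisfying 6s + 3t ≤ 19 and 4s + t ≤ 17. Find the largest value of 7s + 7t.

The continuous relaxation peaks at (0, 6.33) with value 44.33; rounding to a feasible lattice point costs some objective.
(s,t)=(0,6): 6·0+3·6=18≤19, 4·0+1·6=6≤17, objective 42.
(s,t)=(0,5): 6·0+3·5=15≤19, 4·0+1·5=5≤17, objective 35.
Maximum is 42 at (s,t)=(0,6).

42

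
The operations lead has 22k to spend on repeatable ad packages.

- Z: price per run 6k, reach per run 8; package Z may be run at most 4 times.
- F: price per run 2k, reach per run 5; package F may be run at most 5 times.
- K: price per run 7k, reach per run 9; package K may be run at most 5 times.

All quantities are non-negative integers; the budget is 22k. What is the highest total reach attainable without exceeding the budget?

41

This is a bounded integer knapsack.
Take 2×Z and 5×F: price 22 ≤ 22, reach 2·8 + 5·5 = 41.
F has the best ratio (5/2) and is taken to its limit of 5; remaining capacity is filled optimally with the others.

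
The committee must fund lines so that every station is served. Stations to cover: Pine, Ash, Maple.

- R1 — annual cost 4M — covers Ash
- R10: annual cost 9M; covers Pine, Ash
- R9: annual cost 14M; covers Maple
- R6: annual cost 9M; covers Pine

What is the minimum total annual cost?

Choose R10 and R9: together they cover Pine, Ash, Maple — every station.
Total annual cost: 9 + 14 = 23.

23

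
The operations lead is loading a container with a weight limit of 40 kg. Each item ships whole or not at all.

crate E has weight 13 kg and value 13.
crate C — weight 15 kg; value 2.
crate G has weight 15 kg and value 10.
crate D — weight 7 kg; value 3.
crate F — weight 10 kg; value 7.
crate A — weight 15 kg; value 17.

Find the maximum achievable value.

Take crate E, crate F, and crate A: weight 13 + 10 + 15 = 38 ≤ 40, value 13 + 7 + 17 = 37.
No other feasible combination does better.

37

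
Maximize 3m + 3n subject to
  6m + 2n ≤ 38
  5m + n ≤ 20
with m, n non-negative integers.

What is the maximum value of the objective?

(m,n)=(0,19) is feasible, giving 57.
(m,n)=(0,18) is feasible, giving 54.
No feasible integer point exceeds 57.

57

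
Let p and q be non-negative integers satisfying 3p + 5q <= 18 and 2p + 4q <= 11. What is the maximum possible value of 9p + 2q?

45

Relaxing integrality, the LP optimum is 49.50 at (p,q) = (5.5, 0), which is not an integer point.
(p,q)=(5,0) is feasible, giving 45.
(p,q)=(4,0) is feasible, giving 36.
No feasible integer point exceeds 45.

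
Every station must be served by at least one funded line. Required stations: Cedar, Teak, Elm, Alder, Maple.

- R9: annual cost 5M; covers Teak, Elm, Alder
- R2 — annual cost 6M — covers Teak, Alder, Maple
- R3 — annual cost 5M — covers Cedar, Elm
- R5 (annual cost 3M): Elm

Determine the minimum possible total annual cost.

11

Choose R2 and R3: together they cover Cedar, Teak, Elm, Alder, Maple — every station.
Total annual cost: 6 + 5 = 11.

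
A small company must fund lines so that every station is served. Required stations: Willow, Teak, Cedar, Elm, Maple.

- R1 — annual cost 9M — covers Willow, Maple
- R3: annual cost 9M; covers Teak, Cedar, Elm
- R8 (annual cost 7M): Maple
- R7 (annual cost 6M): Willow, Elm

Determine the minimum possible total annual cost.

This is a weighted set-cover instance.
Choose R1 and R3: together they cover Willow, Teak, Cedar, Elm, Maple — every station.
Total annual cost: 9 + 9 = 18.
No cover costs less than 18.

18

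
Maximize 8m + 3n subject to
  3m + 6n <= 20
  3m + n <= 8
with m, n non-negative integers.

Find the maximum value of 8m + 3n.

22

Relaxing integrality, the LP optimum is 22.13 at (m,n) = (1.87, 2.4), which is not an integer point.
(m,n)=(2,2): 3·2+6·2=18≤20, 3·2+1·2=8≤8, objective 22.
(m,n)=(2,1): 3·2+6·1=12≤20, 3·2+1·1=7≤8, objective 19.
(m,n)=(1,2): 3·1+6·2=15≤20, 3·1+1·2=5≤8, objective 14.
(m,n)=(1,1): 3·1+6·1=9≤20, 3·1+1·1=4≤8, objective 11.
No feasible integer point exceeds 22.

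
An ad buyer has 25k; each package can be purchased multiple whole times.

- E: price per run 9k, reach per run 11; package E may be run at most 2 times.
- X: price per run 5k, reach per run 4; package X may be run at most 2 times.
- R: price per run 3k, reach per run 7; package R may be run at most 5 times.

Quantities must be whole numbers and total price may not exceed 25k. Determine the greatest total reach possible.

This is a bounded integer knapsack.
1×E and 5×R: price 24 ≤ 25, reach 1·11 + 5·7 = 46.
2×X and 5×R: price 25 ≤ 25, reach 2·4 + 5·7 = 43.
Best is 46.

46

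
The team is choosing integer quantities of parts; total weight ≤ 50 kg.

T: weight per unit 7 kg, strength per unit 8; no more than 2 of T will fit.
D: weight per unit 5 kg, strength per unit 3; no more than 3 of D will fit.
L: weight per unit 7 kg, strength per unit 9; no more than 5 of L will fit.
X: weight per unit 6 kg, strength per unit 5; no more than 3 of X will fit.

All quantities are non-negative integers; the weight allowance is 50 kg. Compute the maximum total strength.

61

2×T and 5×L: weight 49 ≤ 50, strength 2·8 + 5·9 = 61.
1×T, 5×L, and 1×X: weight 48 ≤ 50, strength 1·8 + 5·9 + 1·5 = 58.
Best is 61.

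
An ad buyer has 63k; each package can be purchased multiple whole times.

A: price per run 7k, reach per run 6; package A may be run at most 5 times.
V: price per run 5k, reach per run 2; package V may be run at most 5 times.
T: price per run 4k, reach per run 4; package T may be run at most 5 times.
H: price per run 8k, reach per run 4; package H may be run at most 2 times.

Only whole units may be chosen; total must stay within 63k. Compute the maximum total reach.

This is a bounded integer knapsack.
5×A, 1×V, and 5×T: price 60 ≤ 63, reach 5·6 + 1·2 + 5·4 = 52.
5×A, 5×T, and 1×H: price 63 ≤ 63, reach 5·6 + 5·4 + 1·4 = 54.
Best is 54.

54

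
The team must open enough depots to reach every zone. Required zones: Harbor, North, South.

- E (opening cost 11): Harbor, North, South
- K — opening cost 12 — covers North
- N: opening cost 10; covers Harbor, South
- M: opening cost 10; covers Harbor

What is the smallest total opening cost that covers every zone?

E alone covers Harbor, North, South — every zone.
Total opening cost: 11.

11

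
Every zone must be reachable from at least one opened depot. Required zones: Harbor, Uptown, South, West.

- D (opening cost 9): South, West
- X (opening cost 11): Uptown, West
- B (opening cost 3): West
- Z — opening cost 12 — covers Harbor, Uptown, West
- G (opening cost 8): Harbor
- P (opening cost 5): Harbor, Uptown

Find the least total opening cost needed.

14

The greedy cost-per-new-zone heuristic would pick P, B, and D for 17, but a cheaper cover exists.
Choose D and P: together they cover Harbor, Uptown, South, West — every zone.
Total opening cost: 9 + 5 = 14.
No cover costs less than 14.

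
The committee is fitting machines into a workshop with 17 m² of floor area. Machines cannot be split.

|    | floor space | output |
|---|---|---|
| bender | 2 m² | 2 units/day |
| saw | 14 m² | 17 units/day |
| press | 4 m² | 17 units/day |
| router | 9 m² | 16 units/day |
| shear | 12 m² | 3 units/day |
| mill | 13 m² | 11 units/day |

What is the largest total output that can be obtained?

35

press + mill: floor space 4 + 13 = 17 ≤ 17, output 17 + 11 = 28.
bender + press + router: floor space 2 + 4 + 9 = 15 ≤ 17, output 2 + 17 + 16 = 35.
press + router: floor space 4 + 9 = 13 ≤ 17, output 17 + 16 = 33.
Best is bender, press, and router with total output 35.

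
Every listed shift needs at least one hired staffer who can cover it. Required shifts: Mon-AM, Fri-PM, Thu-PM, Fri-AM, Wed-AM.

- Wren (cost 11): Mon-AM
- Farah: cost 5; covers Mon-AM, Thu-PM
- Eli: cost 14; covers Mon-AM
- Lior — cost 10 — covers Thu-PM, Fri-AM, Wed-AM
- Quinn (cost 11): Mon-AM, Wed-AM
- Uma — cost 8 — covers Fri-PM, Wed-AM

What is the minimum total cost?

23

Choose Farah, Lior, and Uma: together they cover Mon-AM, Fri-PM, Thu-PM, Fri-AM, Wed-AM — every shift.
Total cost: 5 + 10 + 8 = 23.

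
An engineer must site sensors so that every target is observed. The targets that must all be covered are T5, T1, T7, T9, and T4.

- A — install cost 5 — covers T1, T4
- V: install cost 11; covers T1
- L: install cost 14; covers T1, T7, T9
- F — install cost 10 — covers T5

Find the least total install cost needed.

29

Choose A, L, and F: together they cover T5, T1, T7, T9, T4 — every target.
Total install cost: 5 + 14 + 10 = 29.
No cover costs less than 29.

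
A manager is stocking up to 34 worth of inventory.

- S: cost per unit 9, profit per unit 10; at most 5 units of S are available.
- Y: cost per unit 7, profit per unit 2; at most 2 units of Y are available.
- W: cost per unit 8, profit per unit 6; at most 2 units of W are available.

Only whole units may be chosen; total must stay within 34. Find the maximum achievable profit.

32

This is a bounded integer knapsack.
S has the best ratio (10/9); taking only S gives at most 3×10 = 30 (stopped by the cost limit).
Mixing does better — 2×S and 2×W: cost 34 ≤ 34, profit 2·10 + 2·6 = 32.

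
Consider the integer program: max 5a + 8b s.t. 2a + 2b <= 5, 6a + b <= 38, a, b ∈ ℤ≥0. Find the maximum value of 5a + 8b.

16

The continuous relaxation peaks at (0, 2.5) with value 20.00; rounding to a feasible lattice point costs some objective.
(a,b)=(0,2): 2·0+2·2=4≤5, 6·0+1·2=2≤38, objective 16.
(a,b)=(1,1): 2·1+2·1=4≤5, 6·1+1·1=7≤38, objective 13.
No feasible integer point exceeds 16.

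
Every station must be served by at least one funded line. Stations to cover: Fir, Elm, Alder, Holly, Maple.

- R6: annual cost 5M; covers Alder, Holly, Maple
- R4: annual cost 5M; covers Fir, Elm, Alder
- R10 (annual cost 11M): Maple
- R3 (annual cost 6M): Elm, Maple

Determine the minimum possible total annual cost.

10

This is an integer covering problem.
Choose R6 and R4: together they cover Fir, Elm, Alder, Holly, Maple — every station.
Total annual cost: 5 + 5 = 10.
No cover costs less than 10.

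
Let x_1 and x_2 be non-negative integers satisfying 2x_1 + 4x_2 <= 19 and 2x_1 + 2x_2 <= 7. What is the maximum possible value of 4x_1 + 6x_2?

(x_1,x_2)=(0,3): 2·0+4·3=12≤19, 2·0+2·3=6≤7, objective 18.
(x_1,x_2)=(1,2): 2·1+4·2=10≤19, 2·1+2·2=6≤7, objective 16.
(x_1,x_2)=(0,2): 2·0+4·2=8≤19, 2·0+2·2=4≤7, objective 12.
Maximum is 18 at (x_1,x_2)=(0,3).

18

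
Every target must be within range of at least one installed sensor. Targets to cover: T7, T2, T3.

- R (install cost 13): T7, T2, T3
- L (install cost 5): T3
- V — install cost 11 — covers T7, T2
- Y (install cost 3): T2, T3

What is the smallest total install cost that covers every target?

13

The greedy cost-per-new-target heuristic would pick Y and V for 14, but a cheaper cover exists.
R alone covers T7, T2, T3 — every target.
Total install cost: 13.
No cover costs less than 13.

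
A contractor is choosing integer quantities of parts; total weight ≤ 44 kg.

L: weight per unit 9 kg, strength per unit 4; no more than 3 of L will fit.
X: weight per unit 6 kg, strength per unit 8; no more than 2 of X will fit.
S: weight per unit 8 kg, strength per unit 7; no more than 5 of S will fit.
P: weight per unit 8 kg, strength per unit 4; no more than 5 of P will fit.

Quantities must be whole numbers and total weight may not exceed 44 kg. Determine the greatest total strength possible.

44

2×X and 4×S: weight 44 ≤ 44, strength 2·8 + 4·7 = 44.
2×X, 3×S, and 1×P: weight 44 ≤ 44, strength 2·8 + 3·7 + 1·4 = 41.
Best is 44.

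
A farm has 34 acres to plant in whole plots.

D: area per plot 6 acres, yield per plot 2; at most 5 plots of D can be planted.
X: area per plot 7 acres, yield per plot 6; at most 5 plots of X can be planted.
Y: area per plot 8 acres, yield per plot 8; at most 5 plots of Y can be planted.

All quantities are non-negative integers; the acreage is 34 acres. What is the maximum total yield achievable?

Y has the best ratio (8/8); taking only Y gives at most 4×8 = 32 (stopped by the area limit).
Optimal: 4×Y: area 32 ≤ 34, yield 4·8 = 32.

32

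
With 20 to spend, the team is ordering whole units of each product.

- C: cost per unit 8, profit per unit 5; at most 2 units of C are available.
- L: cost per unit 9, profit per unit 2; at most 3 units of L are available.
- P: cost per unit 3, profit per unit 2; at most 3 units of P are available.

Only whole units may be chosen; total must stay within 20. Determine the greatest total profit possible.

12

This is a bounded integer knapsack.
P has the best ratio (2/3); taking only P gives at most 3×2 = 6 (stopped by the supply cap of 3).
Mixing does better — 2×C and 1×P: cost 19 ≤ 20, profit 2·5 + 1·2 = 12.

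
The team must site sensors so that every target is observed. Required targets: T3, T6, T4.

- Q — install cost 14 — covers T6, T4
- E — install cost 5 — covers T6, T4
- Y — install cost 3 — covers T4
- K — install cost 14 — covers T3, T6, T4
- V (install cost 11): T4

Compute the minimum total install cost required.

The greedy cost-per-new-target heuristic would pick E and K for 19, but a cheaper cover exists.
K alone covers T3, T6, T4 — every target.
Total install cost: 14.
No cover costs less than 14.

14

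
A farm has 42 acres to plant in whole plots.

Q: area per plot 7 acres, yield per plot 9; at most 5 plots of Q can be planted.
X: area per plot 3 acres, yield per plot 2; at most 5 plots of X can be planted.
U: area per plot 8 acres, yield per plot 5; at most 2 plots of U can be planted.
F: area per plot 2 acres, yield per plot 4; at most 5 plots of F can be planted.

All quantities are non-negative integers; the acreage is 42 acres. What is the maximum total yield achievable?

F has the best ratio (4/2); taking only F gives at most 5×4 = 20 (stopped by the supply cap of 5).
Mixing does better — 4×Q, 1×X, and 5×F: area 41 ≤ 42, yield 4·9 + 1·2 + 5·4 = 58.

58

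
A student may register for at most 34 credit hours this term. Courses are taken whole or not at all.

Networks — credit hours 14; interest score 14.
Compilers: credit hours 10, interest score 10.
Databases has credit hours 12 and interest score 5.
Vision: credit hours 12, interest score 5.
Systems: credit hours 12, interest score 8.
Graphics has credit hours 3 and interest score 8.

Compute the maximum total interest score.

32

This is a 0-1 knapsack instance.
Allowing fractional choices, the relaxed optimum would be about 36.7, but courses are indivisible.
Networks + Compilers + Graphics: credit hours 14 + 10 + 3 = 27 ≤ 34, interest score 14 + 10 + 8 = 32.
Networks + Databases + Graphics: credit hours 14 + 12 + 3 = 29 ≤ 34, interest score 14 + 5 + 8 = 27.
Networks + Systems + Graphics: credit hours 14 + 12 + 3 = 29 ≤ 34, interest score 14 + 8 + 8 = 30.
Best is Networks, Compilers, and Graphics with total interest score 32.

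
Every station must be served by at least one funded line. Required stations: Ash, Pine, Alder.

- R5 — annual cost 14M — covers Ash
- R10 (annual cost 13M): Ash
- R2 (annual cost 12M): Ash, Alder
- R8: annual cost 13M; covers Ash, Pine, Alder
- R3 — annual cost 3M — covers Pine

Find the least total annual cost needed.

13

The greedy cost-per-new-station heuristic would pick R3 and R2 for 15, but a cheaper cover exists.
R8 alone covers Ash, Pine, Alder — every station.
Total annual cost: 13.
No cover costs less than 13.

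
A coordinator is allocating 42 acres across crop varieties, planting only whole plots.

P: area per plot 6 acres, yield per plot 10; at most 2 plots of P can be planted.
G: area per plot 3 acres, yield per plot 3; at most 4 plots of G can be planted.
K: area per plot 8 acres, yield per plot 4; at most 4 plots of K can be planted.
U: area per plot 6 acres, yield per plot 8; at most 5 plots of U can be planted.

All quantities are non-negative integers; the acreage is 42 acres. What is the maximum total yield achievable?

60

P has the best ratio (10/6); taking only P gives at most 2×10 = 20 (stopped by the supply cap of 2).
Mixing does better — 2×P and 5×U: area 42 ≤ 42, yield 2·10 + 5·8 = 60.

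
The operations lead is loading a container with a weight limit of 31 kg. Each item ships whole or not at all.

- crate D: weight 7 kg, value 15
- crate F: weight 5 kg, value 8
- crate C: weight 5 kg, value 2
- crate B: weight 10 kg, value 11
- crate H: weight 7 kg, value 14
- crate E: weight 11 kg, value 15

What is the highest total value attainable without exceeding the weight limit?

Allowing fractional choices, the relaxed optimum would be about 53.1, but items are indivisible.
crate D + crate F + crate H + crate E: weight 7 + 5 + 7 + 11 = 30 ≤ 31, value 15 + 8 + 14 + 15 = 52.
crate D + crate C + crate H + crate E: weight 7 + 5 + 7 + 11 = 30 ≤ 31, value 15 + 2 + 14 + 15 = 46.
crate D + crate F + crate B + crate H: weight 7 + 5 + 10 + 7 = 29 ≤ 31, value 15 + 8 + 11 + 14 = 48.
Best is crate D, crate F, crate H, and crate E with total value 52.

52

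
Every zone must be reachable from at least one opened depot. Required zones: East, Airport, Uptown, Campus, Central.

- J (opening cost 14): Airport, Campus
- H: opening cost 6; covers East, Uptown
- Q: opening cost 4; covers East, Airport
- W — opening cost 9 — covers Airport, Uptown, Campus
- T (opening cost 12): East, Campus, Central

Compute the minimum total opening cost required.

21

This is an integer covering problem.
The greedy cost-per-new-zone heuristic would pick Q, W, and T for 25, but a cheaper cover exists.
Choose W and T: together they cover East, Airport, Uptown, Campus, Central — every zone.
Total opening cost: 9 + 12 = 21.
No cover costs less than 21.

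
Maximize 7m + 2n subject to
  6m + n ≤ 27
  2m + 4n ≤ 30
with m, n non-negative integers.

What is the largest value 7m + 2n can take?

34

(m,n)=(4,3) is feasible, giving 34.
(m,n)=(3,6) is feasible, giving 33.
(m,n)=(4,2) is feasible, giving 32.
The best lattice point is (4,3), giving 34.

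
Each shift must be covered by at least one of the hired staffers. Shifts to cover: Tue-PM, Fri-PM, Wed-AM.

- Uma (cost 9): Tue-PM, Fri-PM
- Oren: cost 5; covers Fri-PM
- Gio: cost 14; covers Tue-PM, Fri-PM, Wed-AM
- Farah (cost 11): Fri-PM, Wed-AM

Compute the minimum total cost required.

The greedy cost-per-new-shift heuristic would pick Uma and Farah for 20, but a cheaper cover exists.
Gio alone covers Tue-PM, Fri-PM, Wed-AM — every shift.
Total cost: 14.
No cover costs less than 14.

14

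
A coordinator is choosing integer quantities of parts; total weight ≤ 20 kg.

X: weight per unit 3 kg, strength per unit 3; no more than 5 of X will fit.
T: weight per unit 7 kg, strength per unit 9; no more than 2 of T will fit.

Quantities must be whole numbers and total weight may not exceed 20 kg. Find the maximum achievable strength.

T has the best ratio (9/7); taking only T gives at most 2×9 = 18 (stopped by the weight limit).
Mixing does better — 2×X and 2×T: weight 20 ≤ 20, strength 2·3 + 2·9 = 24.

24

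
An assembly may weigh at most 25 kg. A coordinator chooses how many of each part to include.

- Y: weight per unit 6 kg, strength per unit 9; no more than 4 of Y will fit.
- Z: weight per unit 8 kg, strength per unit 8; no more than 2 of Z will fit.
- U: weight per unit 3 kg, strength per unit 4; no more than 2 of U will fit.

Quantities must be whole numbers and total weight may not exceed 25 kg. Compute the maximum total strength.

36

Y has the best ratio (9/6); taking only Y gives at most 4×9 = 36 (stopped by the weight limit).
Optimal: 4×Y: weight 24 ≤ 25, strength 4·9 = 36.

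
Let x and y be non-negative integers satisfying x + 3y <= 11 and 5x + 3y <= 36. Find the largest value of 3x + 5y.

(x,y)=(5,2): 1·5+3·2=11≤11, 5·5+3·2=31≤36, objective 25.
(x,y)=(6,1): 1·6+3·1=9≤11, 5·6+3·1=33≤36, objective 23.
(x,y)=(4,2): 1·4+3·2=10≤11, 5·4+3·2=26≤36, objective 22.
Maximum is 25 at (x,y)=(5,2).

25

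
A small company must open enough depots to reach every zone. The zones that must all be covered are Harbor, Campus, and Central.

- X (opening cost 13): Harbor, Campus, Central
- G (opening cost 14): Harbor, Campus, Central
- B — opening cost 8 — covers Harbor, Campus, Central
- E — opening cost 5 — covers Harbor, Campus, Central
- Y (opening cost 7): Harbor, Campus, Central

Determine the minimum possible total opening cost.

5

E alone covers Harbor, Campus, Central — every zone.
Total opening cost: 5.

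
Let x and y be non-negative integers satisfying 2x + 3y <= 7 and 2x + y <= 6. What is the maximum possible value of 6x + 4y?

Relaxing integrality, the LP optimum is 18.50 at (x,y) = (2.75, 0.5), which is not an integer point.
(x,y)=(3,0): 2·3+3·0=6≤7, 2·3+1·0=6≤6, objective 18.
(x,y)=(2,1): 2·2+3·1=7≤7, 2·2+1·1=5≤6, objective 16.
The best lattice point is (3,0), giving 18.

18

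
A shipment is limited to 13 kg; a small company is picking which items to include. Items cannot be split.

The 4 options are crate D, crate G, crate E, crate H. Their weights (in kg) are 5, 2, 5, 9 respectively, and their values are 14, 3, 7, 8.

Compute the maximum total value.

This is a 0-1 knapsack instance.
Allowing fractional choices, the relaxed optimum would be about 24.9, but items are indivisible.
crate D + crate G + crate E: weight 5 + 2 + 5 = 12 ≤ 13, value 14 + 3 + 7 = 24.
crate D + crate E: weight 5 + 5 = 10 ≤ 13, value 14 + 7 = 21.
Best is crate D, crate G, and crate E with total value 24.

24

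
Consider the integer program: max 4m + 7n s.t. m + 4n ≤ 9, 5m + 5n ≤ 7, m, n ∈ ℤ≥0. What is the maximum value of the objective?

Relaxing integrality, the LP optimum is 9.80 at (m,n) = (0, 1.4), which is not an integer point.
(m,n)=(0,1): 1·0+4·1=4≤9, 5·0+5·1=5≤7, objective 7.
(m,n)=(1,0): 1·1+4·0=1≤9, 5·1+5·0=5≤7, objective 4.
(m,n)=(0,0): 1·0+4·0=0≤9, 5·0+5·0=0≤7, objective 0.
Maximum is 7 at (m,n)=(0,1).

7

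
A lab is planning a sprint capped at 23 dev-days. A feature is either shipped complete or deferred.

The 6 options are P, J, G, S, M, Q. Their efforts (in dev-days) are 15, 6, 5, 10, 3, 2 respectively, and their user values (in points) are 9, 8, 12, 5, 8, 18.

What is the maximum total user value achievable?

46

Allowing fractional choices, the relaxed optimum would be about 50.2, but features are indivisible.
G + S + M + Q: effort 5 + 10 + 3 + 2 = 20 ≤ 23, user value 12 + 5 + 8 + 18 = 43.
J + G + M + Q: effort 6 + 5 + 3 + 2 = 16 ≤ 23, user value 8 + 12 + 8 + 18 = 46.
J + G + S + Q: effort 6 + 5 + 10 + 2 = 23 ≤ 23, user value 8 + 12 + 5 + 18 = 43.
Best is J, G, M, and Q with total user value 46.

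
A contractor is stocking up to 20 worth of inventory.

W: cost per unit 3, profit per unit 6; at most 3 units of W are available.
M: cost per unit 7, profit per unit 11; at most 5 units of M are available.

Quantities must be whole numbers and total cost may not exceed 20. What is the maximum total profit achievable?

34

Take 2×W and 2×M: cost 20 ≤ 20, profit 2·6 + 2·11 = 34.
No other integer combination yields more.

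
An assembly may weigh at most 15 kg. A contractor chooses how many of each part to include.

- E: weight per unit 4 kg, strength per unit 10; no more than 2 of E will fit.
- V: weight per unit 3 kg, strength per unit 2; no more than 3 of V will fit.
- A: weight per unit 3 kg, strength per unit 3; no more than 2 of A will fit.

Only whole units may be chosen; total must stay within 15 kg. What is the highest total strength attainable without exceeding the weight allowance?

26

Take 2×E and 2×A: weight 14 ≤ 15, strength 2·10 + 2·3 = 26.
E has the best ratio (10/4) and is taken to its limit of 2; remaining capacity is filled optimally with the others.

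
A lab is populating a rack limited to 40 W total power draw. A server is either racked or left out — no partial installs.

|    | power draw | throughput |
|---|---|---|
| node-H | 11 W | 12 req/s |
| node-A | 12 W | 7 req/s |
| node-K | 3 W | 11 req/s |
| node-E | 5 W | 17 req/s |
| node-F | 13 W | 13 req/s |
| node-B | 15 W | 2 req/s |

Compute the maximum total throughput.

53

Allowing fractional choices, the relaxed optimum would be about 57.7, but servers are indivisible.
node-H + node-K + node-E + node-F: power draw 11 + 3 + 5 + 13 = 32 ≤ 40, throughput 12 + 11 + 17 + 13 = 53.
node-H + node-A + node-K + node-E: power draw 11 + 12 + 3 + 5 = 31 ≤ 40, throughput 12 + 7 + 11 + 17 = 47.
node-A + node-K + node-E + node-F: power draw 12 + 3 + 5 + 13 = 33 ≤ 40, throughput 7 + 11 + 17 + 13 = 48.
Best is node-H, node-K, node-E, and node-F with total throughput 53.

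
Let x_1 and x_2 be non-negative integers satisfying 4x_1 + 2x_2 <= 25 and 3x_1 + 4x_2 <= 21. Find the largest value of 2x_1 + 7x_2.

Relaxing integrality, the LP optimum is 36.75 at (x_1,x_2) = (0, 5.25), which is not an integer point.
(x_1,x_2)=(0,5) is feasible, giving 35.
(x_1,x_2)=(1,4) is feasible, giving 30.
(x_1,x_2)=(0,4) is feasible, giving 28.
Maximum is 35 at (x_1,x_2)=(0,5).

35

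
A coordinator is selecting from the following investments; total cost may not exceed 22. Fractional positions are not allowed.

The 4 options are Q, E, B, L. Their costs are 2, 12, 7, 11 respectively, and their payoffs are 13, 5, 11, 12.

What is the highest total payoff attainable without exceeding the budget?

This is a 0-1 knapsack instance.
Take Q, B, and L: cost 2 + 7 + 11 = 20 ≤ 22, payoff 13 + 11 + 12 = 36.
No other feasible combination does better.

36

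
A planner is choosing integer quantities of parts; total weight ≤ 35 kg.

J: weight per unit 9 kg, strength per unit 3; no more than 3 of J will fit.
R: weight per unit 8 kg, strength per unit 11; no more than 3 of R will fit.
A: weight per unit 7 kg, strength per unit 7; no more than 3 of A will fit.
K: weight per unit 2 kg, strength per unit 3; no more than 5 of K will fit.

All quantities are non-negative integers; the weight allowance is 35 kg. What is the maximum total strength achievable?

48

3×R and 5×K: weight 34 ≤ 35, strength 3·11 + 5·3 = 48.
3×R, 1×A, and 2×K: weight 35 ≤ 35, strength 3·11 + 1·7 + 2·3 = 46.
Best is 48.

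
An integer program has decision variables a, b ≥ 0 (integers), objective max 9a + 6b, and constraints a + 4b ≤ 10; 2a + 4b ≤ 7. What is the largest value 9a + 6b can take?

27

Relaxing integrality, the LP optimum is 31.50 at (a,b) = (3.5, 0), which is not an integer point.
(a,b)=(3,0): 1·3+4·0=3≤10, 2·3+4·0=6≤7, objective 27.
(a,b)=(2,0): 1·2+4·0=2≤10, 2·2+4·0=4≤7, objective 18.
The best lattice point is (3,0), giving 27.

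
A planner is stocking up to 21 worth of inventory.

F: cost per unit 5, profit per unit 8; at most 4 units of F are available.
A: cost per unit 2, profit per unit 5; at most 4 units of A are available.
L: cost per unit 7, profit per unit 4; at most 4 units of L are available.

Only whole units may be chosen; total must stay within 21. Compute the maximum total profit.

A has the best ratio (5/2); taking only A gives at most 4×5 = 20 (stopped by the supply cap of 4).
Mixing does better — 3×F and 3×A: cost 21 ≤ 21, profit 3·8 + 3·5 = 39.

39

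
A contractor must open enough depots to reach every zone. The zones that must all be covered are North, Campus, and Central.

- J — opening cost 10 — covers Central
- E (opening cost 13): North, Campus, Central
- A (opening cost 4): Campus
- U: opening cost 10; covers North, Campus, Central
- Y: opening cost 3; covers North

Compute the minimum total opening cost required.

The greedy cost-per-new-zone heuristic would pick Y, A, and J for 17, but a cheaper cover exists.
U alone covers North, Campus, Central — every zone.
Total opening cost: 10.
No cover costs less than 10.

10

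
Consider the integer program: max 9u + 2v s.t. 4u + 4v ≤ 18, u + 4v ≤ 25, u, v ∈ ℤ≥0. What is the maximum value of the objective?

36

Relaxing integrality, the LP optimum is 40.50 at (u,v) = (4.5, 0), which is not an integer point.
(u,v)=(4,0): 4·4+4·0=16≤18, 1·4+4·0=4≤25, objective 36.
(u,v)=(3,1): 4·3+4·1=16≤18, 1·3+4·1=7≤25, objective 29.
(u,v)=(3,0): 4·3+4·0=12≤18, 1·3+4·0=3≤25, objective 27.
The best lattice point is (4,0), giving 36.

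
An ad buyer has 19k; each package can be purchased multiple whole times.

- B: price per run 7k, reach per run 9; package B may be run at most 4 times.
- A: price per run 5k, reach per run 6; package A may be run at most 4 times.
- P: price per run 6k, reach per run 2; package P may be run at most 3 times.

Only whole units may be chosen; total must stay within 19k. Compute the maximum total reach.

24

1×B and 2×A: price 17 ≤ 19, reach 1·9 + 2·6 = 21.
2×B and 1×A: price 19 ≤ 19, reach 2·9 + 1·6 = 24.
Best is 24.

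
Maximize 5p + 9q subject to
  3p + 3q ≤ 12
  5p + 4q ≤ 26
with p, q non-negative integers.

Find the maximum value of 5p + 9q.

36

(p,q)=(0,4) is feasible, giving 36.
(p,q)=(1,3) is feasible, giving 32.
(p,q)=(0,3) is feasible, giving 27.
Maximum is 36 at (p,q)=(0,4).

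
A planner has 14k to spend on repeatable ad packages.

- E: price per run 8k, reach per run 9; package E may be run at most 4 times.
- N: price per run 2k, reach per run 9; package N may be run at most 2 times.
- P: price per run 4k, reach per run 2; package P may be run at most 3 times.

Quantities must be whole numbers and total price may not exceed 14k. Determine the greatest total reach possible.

27

Take 1×E and 2×N: price 12 ≤ 14, reach 1·9 + 2·9 = 27.
N has the best ratio (9/2) and is taken to its limit of 2; remaining capacity is filled optimally with the others.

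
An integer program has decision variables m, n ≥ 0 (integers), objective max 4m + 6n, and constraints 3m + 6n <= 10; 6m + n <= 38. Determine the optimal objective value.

12

(m,n)=(3,0): 3·3+6·0=9≤10, 6·3+1·0=18≤38, objective 12.
(m,n)=(2,0): 3·2+6·0=6≤10, 6·2+1·0=12≤38, objective 8.
No feasible integer point exceeds 12.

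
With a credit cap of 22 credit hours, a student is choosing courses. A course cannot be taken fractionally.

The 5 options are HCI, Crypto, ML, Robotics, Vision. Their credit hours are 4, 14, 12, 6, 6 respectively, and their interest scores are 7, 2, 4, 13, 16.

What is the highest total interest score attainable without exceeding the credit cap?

Allowing fractional choices, the relaxed optimum would be about 38.0, but courses are indivisible.
Robotics + Vision: credit hours 6 + 6 = 12 ≤ 22, interest score 13 + 16 = 29.
HCI + Robotics + Vision: credit hours 4 + 6 + 6 = 16 ≤ 22, interest score 7 + 13 + 16 = 36.
Best is HCI, Robotics, and Vision with total interest score 36.

36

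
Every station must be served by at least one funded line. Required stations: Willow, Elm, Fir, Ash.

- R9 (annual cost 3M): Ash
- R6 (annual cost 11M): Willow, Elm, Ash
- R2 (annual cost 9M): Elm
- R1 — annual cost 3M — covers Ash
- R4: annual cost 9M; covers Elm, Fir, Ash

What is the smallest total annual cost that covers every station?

The greedy cost-per-new-station heuristic would pick R9, R4, and R6 for 23, but a cheaper cover exists.
Choose R6 and R4: together they cover Willow, Elm, Fir, Ash — every station.
Total annual cost: 11 + 9 = 20.
No cover costs less than 20.

20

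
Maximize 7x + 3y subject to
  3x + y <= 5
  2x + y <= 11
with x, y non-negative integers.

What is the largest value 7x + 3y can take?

(x,y)=(0,5): 3·0+1·5=5≤5, 2·0+1·5=5≤11, objective 15.
(x,y)=(0,4): 3·0+1·4=4≤5, 2·0+1·4=4≤11, objective 12.
The best lattice point is (0,5), giving 15.

15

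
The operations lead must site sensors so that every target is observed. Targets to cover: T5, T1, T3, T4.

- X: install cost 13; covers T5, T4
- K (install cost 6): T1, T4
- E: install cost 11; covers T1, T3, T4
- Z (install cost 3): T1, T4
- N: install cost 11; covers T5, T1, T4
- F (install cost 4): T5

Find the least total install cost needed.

The greedy cost-per-new-target heuristic would pick Z, F, and E for 18, but a cheaper cover exists.
Choose E and F: together they cover T5, T1, T3, T4 — every target.
Total install cost: 11 + 4 = 15.
No cover costs less than 15.

15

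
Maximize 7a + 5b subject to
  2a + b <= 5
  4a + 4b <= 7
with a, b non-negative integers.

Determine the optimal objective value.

7

(a,b)=(1,0) is feasible, giving 7.
(a,b)=(0,1) is feasible, giving 5.
(a,b)=(0,0) is feasible, giving 0.
Maximum is 7 at (a,b)=(1,0).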